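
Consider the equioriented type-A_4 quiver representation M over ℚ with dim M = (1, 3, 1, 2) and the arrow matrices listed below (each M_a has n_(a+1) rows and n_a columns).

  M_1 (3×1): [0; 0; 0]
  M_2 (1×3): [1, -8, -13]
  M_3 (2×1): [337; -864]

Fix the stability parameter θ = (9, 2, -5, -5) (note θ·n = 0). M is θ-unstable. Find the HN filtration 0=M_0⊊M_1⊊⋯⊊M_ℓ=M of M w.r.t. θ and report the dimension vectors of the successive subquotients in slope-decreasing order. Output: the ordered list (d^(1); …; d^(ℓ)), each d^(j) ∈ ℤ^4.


Via rank(M_{q-1}∘⋯∘M_p): M ≅ I[1,1], I[2,2]^2, I[2,4], I[4,4].
μ_θ-semistable layers: μ^(1)=9; μ^(2)=2; μ^(3)=-8/3; μ^(4)=-5

((1, 0, 0, 0); (0, 2, 0, 0); (0, 1, 1, 1); (0, 0, 0, 1))


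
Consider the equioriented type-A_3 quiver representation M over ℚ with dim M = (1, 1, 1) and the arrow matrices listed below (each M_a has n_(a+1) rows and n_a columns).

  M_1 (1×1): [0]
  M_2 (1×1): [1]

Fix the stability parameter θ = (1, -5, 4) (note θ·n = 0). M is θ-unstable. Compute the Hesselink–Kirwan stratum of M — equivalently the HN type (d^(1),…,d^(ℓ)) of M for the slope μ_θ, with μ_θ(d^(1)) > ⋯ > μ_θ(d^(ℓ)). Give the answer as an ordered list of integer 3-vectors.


Barcode: M ≅ I[1,1], I[2,3]. HN layers by μ_θ (3 steps, strictly decreasing):
  μ^(1)=4; μ^(2)=1; μ^(3)=-5

((0, 0, 1); (1, 0, 0); (0, 1, 0))


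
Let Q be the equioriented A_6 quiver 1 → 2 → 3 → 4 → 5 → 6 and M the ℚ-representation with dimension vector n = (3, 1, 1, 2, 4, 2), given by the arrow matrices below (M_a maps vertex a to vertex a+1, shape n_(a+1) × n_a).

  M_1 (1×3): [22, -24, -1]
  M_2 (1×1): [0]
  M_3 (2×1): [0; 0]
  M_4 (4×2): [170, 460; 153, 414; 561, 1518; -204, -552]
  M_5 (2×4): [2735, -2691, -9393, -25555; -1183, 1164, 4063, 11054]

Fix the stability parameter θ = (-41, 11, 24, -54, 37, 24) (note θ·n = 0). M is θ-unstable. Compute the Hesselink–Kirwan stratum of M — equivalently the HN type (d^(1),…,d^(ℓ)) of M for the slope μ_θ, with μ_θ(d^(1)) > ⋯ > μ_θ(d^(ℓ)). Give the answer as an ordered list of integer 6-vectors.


Barcode: M ≅ I[1,1]^2, I[1,2], I[3,3], I[4,4], I[4,6], I[5,5]^2, I[5,6]. HN layers by μ_θ (6 steps, strictly decreasing):
  μ^(1)=37; μ^(2)=61/2; μ^(3)=24; μ^(4)=11; μ^(5)=-41; μ^(6)=-54

((0, 0, 0, 0, 2, 0); (0, 0, 0, 0, 2, 2); (0, 0, 1, 0, 0, 0); (0, 1, 0, 0, 0, 0); (3, 0, 0, 0, 0, 0); (0, 0, 0, 2, 0, 0))


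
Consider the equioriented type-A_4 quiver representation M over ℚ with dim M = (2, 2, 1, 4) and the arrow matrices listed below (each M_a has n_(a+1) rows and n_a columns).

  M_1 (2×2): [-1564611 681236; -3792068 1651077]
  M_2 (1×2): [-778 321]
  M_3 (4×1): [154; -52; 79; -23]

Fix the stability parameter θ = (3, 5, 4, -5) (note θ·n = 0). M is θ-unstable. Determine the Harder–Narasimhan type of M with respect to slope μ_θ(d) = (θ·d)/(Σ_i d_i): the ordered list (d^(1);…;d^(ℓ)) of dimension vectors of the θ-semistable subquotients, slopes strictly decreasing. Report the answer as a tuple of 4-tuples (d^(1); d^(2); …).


Interval decomposition of M: I[1,2], I[1,4], I[4,4]^3.
HN type (ℓ=4): μ^(1)=5; μ^(2)=3; μ^(3)=7/4; μ^(4)=-5

((0, 1, 0, 0); (1, 0, 0, 0); (1, 1, 1, 1); (0, 0, 0, 3))


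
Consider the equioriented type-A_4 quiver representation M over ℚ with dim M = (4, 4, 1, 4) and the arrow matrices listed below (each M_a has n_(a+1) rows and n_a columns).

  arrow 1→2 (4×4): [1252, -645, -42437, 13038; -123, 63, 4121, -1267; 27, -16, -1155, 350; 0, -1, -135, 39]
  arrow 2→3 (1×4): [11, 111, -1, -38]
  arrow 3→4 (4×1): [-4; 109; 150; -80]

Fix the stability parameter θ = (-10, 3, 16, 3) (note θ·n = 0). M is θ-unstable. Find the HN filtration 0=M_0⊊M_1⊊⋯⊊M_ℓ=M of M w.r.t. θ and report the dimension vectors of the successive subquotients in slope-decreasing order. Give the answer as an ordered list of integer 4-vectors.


Via rank(M_{q-1}∘⋯∘M_p): M ≅ I[1,2]^3, I[1,4], I[4,4]^3.
μ_θ-semistable layers: μ^(1)=19/2; μ^(2)=3; μ^(3)=-10

((0, 0, 1, 1); (0, 4, 0, 3); (4, 0, 0, 0))


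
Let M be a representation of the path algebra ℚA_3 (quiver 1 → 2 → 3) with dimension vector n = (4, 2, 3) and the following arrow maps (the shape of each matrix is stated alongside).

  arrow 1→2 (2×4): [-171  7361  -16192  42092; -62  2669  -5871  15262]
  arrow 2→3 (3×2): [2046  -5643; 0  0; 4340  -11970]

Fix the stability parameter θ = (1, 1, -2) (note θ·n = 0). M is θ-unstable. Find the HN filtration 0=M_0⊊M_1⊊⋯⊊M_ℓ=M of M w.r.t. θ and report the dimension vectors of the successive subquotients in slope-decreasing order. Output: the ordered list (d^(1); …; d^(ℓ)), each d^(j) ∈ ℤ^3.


Via rank(M_{q-1}∘⋯∘M_p): M ≅ I[1,1]^2, I[1,2], I[1,3], I[3,3]^2.
μ_θ-semistable layers: μ^(1)=1; μ^(2)=0; μ^(3)=-2

((3, 1, 0); (1, 1, 1); (0, 0, 2))


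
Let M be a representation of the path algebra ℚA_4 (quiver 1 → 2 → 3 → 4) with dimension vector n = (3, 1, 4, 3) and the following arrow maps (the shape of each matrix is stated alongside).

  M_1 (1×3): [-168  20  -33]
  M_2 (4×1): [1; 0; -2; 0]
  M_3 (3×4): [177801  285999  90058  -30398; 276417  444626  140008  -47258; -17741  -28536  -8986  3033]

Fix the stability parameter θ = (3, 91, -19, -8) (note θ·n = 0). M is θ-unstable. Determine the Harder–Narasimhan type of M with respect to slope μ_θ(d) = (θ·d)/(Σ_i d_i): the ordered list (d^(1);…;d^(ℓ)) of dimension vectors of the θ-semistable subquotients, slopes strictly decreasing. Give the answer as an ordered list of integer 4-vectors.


Interval decomposition of M: I[1,1]^2, I[1,4], I[3,3], I[3,4]^2.
HN type (ℓ=4): μ^(1)=64/3; μ^(2)=3; μ^(3)=-8; μ^(4)=-19

((0, 1, 1, 1); (3, 0, 0, 0); (0, 0, 0, 2); (0, 0, 3, 0))


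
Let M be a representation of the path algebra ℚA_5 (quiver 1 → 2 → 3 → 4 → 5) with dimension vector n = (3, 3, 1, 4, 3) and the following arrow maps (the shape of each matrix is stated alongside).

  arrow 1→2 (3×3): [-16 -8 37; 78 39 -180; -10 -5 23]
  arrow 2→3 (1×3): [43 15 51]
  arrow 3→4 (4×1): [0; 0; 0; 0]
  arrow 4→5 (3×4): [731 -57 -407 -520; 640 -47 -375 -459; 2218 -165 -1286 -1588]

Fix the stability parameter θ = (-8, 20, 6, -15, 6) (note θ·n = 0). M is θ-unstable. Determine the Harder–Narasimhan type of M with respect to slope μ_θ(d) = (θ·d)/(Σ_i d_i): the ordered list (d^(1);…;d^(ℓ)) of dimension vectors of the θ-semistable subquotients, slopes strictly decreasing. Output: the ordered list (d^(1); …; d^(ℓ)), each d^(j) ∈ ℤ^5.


Interval decomposition of M: I[1,1], I[1,2], I[1,3], I[2,2], I[4,4], I[4,5]^3.
HN type (ℓ=5): μ^(1)=20; μ^(2)=13; μ^(3)=6; μ^(4)=-8; μ^(5)=-15

((0, 2, 0, 0, 0); (0, 1, 1, 0, 0); (0, 0, 0, 0, 3); (3, 0, 0, 0, 0); (0, 0, 0, 4, 0))


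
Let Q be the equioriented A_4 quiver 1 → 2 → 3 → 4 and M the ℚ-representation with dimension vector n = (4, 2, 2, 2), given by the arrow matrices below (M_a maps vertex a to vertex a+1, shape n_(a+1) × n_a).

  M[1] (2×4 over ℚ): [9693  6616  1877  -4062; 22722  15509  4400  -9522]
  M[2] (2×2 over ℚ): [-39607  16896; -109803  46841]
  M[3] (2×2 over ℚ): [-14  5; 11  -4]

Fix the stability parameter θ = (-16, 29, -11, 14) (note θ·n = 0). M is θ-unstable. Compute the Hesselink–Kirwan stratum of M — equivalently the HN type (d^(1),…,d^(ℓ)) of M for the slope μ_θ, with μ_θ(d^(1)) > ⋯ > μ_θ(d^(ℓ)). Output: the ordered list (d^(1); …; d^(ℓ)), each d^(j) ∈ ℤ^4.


Barcode: M ≅ I[1,1]^2, I[1,4]^2. HN layers by μ_θ (3 steps, strictly decreasing):
  μ^(1)=14; μ^(2)=9; μ^(3)=-16

((0, 0, 0, 2); (0, 2, 2, 0); (4, 0, 0, 0))


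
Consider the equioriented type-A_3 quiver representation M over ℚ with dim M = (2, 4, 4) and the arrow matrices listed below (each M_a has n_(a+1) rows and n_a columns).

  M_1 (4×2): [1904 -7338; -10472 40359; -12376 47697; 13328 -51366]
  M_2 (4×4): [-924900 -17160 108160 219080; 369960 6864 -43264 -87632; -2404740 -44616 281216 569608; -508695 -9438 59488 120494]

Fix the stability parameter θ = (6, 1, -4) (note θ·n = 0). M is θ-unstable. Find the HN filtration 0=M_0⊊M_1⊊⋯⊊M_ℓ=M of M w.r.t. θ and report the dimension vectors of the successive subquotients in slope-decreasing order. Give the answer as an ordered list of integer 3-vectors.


Barcode: M ≅ I[1,1], I[1,2], I[2,2]^2, I[2,3], I[3,3]^3. HN layers by μ_θ (5 steps, strictly decreasing):
  μ^(1)=6; μ^(2)=7/2; μ^(3)=1; μ^(4)=-3/2; μ^(5)=-4

((1, 0, 0); (1, 1, 0); (0, 2, 0); (0, 1, 1); (0, 0, 3))


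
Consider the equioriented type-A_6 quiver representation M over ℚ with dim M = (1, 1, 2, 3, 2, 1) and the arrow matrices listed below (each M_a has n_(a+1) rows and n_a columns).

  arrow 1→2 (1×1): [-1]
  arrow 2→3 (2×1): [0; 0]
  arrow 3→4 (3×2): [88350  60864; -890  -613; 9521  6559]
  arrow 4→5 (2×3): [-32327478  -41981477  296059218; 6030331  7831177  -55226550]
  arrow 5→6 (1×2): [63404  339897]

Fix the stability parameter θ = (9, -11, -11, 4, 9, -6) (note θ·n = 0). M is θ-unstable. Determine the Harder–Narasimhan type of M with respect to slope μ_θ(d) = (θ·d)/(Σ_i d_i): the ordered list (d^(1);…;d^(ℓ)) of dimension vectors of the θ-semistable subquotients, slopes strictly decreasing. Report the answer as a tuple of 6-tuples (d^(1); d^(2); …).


Barcode: M ≅ I[1,2], I[3,5], I[3,6], I[4,4]. HN layers by μ_θ (5 steps, strictly decreasing):
  μ^(1)=9; μ^(2)=4; μ^(3)=7/3; μ^(4)=-1; μ^(5)=-11

((0, 0, 0, 0, 1, 0); (0, 0, 0, 2, 0, 0); (0, 0, 0, 1, 1, 1); (1, 1, 0, 0, 0, 0); (0, 0, 2, 0, 0, 0))


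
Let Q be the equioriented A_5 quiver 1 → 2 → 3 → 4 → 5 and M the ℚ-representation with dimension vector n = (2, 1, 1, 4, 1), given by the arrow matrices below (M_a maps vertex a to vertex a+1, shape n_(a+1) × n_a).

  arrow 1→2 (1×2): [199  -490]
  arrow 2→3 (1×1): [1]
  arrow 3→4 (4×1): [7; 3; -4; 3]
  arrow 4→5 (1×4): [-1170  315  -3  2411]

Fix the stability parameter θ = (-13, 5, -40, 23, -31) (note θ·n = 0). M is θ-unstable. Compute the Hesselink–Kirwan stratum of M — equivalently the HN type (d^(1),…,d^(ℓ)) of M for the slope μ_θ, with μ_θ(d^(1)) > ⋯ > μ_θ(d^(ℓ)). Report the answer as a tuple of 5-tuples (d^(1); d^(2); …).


Via rank(M_{q-1}∘⋯∘M_p): M ≅ I[1,1], I[1,4], I[4,4]^2, I[4,5].
μ_θ-semistable layers: μ^(1)=23; μ^(2)=-4; μ^(3)=-13; μ^(4)=-16

((0, 0, 0, 3, 0); (0, 0, 0, 1, 1); (1, 0, 0, 0, 0); (1, 1, 1, 0, 0))


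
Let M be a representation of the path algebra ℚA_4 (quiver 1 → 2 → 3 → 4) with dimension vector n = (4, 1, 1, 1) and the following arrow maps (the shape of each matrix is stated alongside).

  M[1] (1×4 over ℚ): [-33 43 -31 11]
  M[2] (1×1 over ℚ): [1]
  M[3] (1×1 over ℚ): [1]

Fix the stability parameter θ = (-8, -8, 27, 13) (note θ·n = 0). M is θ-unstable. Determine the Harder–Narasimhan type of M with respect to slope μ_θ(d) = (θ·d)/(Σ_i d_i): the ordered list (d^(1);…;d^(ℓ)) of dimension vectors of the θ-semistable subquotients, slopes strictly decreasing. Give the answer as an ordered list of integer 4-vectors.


Barcode: M ≅ I[1,1]^3, I[1,4]. HN layers by μ_θ (2 steps, strictly decreasing):
  μ^(1)=20; μ^(2)=-8

((0, 0, 1, 1); (4, 1, 0, 0))


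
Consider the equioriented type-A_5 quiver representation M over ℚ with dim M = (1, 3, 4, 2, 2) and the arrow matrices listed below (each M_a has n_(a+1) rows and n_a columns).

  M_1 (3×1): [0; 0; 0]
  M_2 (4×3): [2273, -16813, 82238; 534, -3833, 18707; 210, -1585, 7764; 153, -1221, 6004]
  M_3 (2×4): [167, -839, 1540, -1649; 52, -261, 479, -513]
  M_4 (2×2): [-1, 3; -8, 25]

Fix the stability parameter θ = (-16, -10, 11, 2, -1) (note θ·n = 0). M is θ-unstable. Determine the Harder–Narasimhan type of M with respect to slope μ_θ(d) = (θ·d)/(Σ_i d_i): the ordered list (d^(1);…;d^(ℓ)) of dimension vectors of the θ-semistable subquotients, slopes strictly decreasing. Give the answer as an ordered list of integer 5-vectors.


Via rank(M_{q-1}∘⋯∘M_p): M ≅ I[1,1], I[2,3], I[2,5]^2, I[3,3].
μ_θ-semistable layers: μ^(1)=11; μ^(2)=4; μ^(3)=-10; μ^(4)=-16

((0, 0, 2, 0, 0); (0, 0, 2, 2, 2); (0, 3, 0, 0, 0); (1, 0, 0, 0, 0))


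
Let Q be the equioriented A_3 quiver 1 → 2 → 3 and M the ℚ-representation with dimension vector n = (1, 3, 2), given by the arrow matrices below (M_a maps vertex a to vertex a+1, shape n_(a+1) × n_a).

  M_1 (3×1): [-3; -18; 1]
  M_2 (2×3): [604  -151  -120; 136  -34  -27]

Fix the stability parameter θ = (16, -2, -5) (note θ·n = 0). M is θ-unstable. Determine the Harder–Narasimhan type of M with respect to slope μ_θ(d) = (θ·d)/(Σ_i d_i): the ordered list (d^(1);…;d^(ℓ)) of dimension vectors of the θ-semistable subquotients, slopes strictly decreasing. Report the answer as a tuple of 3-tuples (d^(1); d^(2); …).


Barcode: M ≅ I[1,3], I[2,2], I[2,3]. HN layers by μ_θ (3 steps, strictly decreasing):
  μ^(1)=3; μ^(2)=-2; μ^(3)=-7/2

((1, 1, 1); (0, 1, 0); (0, 1, 1))


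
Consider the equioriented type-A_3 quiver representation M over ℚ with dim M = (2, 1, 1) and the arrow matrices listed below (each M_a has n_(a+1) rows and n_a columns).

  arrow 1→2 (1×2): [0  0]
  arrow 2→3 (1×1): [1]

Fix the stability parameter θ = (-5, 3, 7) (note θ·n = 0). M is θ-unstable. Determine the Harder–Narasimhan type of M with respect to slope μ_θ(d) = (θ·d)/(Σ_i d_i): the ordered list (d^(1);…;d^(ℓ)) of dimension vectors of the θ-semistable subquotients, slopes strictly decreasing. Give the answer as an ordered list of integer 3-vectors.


Via rank(M_{q-1}∘⋯∘M_p): M ≅ I[1,1]^2, I[2,3].
μ_θ-semistable layers: μ^(1)=7; μ^(2)=3; μ^(3)=-5

((0, 0, 1); (0, 1, 0); (2, 0, 0))


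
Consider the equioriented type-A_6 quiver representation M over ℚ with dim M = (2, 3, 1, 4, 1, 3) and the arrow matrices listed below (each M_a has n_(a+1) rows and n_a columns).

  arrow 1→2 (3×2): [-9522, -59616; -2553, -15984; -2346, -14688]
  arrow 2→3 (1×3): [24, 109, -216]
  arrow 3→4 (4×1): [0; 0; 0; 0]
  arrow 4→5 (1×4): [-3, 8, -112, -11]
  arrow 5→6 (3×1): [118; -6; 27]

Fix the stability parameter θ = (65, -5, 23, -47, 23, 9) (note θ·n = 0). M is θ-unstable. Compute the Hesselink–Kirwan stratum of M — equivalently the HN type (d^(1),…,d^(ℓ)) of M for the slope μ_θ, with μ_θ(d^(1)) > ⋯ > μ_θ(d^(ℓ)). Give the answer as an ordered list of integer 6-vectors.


Interval decomposition of M: I[1,1], I[1,3], I[2,2]^2, I[4,4]^3, I[4,6], I[6,6]^2.
HN type (ℓ=6): μ^(1)=65; μ^(2)=83/3; μ^(3)=16; μ^(4)=9; μ^(5)=-5; μ^(6)=-47

((1, 0, 0, 0, 0, 0); (1, 1, 1, 0, 0, 0); (0, 0, 0, 0, 1, 1); (0, 0, 0, 0, 0, 2); (0, 2, 0, 0, 0, 0); (0, 0, 0, 4, 0, 0))


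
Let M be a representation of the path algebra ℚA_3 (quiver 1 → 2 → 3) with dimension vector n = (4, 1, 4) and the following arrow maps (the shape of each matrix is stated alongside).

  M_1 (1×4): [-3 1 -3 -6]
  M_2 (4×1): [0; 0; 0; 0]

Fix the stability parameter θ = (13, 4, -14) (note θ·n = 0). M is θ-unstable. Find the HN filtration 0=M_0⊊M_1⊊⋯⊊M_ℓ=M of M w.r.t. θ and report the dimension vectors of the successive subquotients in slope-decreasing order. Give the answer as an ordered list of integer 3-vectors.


Barcode: M ≅ I[1,1]^3, I[1,2], I[3,3]^4. HN layers by μ_θ (3 steps, strictly decreasing):
  μ^(1)=13; μ^(2)=17/2; μ^(3)=-14

((3, 0, 0); (1, 1, 0); (0, 0, 4))


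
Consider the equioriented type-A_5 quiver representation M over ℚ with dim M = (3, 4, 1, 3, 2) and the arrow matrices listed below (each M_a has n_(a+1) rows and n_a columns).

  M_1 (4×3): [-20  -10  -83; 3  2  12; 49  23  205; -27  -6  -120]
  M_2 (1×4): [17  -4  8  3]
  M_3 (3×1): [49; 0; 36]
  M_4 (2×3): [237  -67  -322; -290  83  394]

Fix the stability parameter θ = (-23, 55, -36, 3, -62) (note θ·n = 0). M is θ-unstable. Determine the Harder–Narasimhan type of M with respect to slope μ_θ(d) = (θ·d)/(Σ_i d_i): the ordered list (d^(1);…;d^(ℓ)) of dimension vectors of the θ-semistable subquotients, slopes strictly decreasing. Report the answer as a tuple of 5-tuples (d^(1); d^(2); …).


Barcode: M ≅ I[1,2]^2, I[1,5], I[2,2], I[4,4], I[4,5]. HN layers by μ_θ (5 steps, strictly decreasing):
  μ^(1)=55; μ^(2)=3; μ^(3)=-10; μ^(4)=-23; μ^(5)=-59/2

((0, 3, 0, 0, 0); (0, 0, 0, 1, 0); (0, 1, 1, 1, 1); (3, 0, 0, 0, 0); (0, 0, 0, 1, 1))


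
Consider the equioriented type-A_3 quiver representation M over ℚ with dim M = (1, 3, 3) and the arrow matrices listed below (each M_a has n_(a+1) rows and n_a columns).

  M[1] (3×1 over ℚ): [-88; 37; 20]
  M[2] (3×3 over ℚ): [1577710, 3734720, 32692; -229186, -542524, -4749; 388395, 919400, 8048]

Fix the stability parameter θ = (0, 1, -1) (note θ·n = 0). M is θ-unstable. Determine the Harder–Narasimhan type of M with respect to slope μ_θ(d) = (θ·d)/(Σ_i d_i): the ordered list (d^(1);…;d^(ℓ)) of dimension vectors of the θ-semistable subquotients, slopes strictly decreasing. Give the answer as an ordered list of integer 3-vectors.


Via rank(M_{q-1}∘⋯∘M_p): M ≅ I[1,2], I[2,3]^2, I[3,3].
μ_θ-semistable layers: μ^(1)=1; μ^(2)=0; μ^(3)=-1

((0, 1, 0); (1, 2, 2); (0, 0, 1))


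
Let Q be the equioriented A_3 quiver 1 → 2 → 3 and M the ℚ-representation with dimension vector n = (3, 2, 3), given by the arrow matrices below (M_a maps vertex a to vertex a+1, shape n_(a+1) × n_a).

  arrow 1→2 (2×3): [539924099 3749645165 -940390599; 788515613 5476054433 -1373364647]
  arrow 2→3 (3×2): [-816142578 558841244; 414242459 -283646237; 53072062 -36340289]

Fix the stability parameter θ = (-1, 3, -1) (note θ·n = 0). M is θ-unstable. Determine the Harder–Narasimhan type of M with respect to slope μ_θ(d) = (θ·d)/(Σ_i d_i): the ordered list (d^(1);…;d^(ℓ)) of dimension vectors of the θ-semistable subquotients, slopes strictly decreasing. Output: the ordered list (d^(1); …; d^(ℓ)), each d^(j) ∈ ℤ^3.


Interval decomposition of M: I[1,1], I[1,3]^2, I[3,3].
HN type (ℓ=2): μ^(1)=1; μ^(2)=-1

((0, 2, 2); (3, 0, 1))


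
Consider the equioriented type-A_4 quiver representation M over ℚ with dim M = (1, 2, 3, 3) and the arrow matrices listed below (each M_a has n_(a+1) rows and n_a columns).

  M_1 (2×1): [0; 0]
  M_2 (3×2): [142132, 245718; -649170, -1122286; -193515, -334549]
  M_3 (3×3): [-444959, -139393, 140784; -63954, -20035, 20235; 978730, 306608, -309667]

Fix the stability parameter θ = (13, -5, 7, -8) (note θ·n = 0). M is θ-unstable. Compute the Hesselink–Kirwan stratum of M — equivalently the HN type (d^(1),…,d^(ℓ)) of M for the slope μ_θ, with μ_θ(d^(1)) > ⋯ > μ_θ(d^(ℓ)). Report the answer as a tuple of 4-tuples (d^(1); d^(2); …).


Barcode: M ≅ I[1,1], I[2,4]^2, I[3,4]. HN layers by μ_θ (3 steps, strictly decreasing):
  μ^(1)=13; μ^(2)=-1/2; μ^(3)=-5

((1, 0, 0, 0); (0, 0, 3, 3); (0, 2, 0, 0))


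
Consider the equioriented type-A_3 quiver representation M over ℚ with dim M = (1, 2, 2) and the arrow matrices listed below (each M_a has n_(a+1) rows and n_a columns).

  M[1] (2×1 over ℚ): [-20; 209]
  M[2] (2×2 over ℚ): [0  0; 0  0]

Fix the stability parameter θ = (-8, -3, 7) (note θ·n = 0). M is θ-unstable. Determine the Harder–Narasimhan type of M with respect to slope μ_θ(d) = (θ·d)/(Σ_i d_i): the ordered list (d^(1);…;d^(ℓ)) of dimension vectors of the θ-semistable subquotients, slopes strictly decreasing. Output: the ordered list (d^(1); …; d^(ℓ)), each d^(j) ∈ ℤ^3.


Interval decomposition of M: I[1,2], I[2,2], I[3,3]^2.
HN type (ℓ=3): μ^(1)=7; μ^(2)=-3; μ^(3)=-8

((0, 0, 2); (0, 2, 0); (1, 0, 0))


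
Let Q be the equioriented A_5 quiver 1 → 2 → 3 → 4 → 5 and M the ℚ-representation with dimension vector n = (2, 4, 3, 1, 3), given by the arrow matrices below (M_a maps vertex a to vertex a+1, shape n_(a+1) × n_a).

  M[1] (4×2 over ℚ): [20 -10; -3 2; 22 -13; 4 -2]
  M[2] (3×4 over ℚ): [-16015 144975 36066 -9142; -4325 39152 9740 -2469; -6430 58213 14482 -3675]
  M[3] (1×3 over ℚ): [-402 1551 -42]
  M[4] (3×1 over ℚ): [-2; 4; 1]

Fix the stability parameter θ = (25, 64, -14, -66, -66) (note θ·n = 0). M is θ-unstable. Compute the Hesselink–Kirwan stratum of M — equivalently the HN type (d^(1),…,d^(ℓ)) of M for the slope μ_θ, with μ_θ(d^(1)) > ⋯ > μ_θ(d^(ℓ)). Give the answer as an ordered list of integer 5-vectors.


Barcode: M ≅ I[1,2], I[1,3], I[2,2], I[2,5], I[3,3], I[5,5]^2. HN layers by μ_θ (5 steps, strictly decreasing):
  μ^(1)=64; μ^(2)=25; μ^(3)=-14; μ^(4)=-41/2; μ^(5)=-66

((0, 2, 0, 0, 0); (2, 1, 1, 0, 0); (0, 0, 1, 0, 0); (0, 1, 1, 1, 1); (0, 0, 0, 0, 2))


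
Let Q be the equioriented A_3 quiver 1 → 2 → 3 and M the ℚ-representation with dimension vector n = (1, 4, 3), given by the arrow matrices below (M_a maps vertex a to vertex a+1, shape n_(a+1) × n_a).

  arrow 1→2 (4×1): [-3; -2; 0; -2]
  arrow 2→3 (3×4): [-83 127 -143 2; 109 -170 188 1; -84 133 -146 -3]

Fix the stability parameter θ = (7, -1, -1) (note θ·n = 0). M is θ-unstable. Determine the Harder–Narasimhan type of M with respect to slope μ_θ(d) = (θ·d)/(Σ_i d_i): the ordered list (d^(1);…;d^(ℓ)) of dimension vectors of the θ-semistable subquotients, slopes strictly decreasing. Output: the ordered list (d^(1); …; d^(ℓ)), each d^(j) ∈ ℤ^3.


Interval decomposition of M: I[1,3], I[2,2], I[2,3]^2.
HN type (ℓ=2): μ^(1)=5/3; μ^(2)=-1

((1, 1, 1); (0, 3, 2))


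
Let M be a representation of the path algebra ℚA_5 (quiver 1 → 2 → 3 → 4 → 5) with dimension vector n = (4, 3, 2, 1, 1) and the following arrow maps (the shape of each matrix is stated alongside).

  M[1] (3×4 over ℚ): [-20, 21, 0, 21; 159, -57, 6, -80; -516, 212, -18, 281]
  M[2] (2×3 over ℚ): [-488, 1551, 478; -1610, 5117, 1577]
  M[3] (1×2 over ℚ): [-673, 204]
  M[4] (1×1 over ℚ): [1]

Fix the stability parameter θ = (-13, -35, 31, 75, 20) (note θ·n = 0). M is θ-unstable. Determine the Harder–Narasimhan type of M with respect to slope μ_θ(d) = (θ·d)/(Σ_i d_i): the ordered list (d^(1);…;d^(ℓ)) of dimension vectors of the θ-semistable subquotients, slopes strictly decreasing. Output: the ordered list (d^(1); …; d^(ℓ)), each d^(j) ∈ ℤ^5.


Barcode: M ≅ I[1,1], I[1,2], I[1,3], I[1,5]. HN layers by μ_θ (4 steps, strictly decreasing):
  μ^(1)=95/2; μ^(2)=31; μ^(3)=-13; μ^(4)=-24

((0, 0, 0, 1, 1); (0, 0, 2, 0, 0); (1, 0, 0, 0, 0); (3, 3, 0, 0, 0))


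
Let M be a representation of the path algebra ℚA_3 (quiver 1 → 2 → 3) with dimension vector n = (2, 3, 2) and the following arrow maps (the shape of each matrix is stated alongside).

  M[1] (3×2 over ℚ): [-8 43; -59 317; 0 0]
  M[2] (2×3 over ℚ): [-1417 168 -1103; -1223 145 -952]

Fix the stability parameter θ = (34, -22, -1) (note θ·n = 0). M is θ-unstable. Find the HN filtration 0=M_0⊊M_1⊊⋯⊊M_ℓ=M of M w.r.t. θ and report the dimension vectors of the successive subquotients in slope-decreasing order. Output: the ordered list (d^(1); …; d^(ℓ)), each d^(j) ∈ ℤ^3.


Via rank(M_{q-1}∘⋯∘M_p): M ≅ I[1,3]^2, I[2,2].
μ_θ-semistable layers: μ^(1)=11/3; μ^(2)=-22

((2, 2, 2); (0, 1, 0))


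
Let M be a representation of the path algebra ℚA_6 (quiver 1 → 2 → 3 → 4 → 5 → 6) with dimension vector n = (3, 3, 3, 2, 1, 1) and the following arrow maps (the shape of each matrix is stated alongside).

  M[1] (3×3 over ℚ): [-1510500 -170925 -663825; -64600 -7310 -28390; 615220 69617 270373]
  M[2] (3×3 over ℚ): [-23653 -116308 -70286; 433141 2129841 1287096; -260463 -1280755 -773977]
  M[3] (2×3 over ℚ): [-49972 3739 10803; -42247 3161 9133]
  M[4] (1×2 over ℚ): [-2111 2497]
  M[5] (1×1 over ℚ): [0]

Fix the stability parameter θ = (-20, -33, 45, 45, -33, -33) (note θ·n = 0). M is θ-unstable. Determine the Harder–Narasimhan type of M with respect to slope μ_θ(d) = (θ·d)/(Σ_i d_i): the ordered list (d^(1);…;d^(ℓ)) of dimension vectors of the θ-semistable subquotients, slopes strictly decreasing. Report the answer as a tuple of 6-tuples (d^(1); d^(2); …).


Interval decomposition of M: I[1,1]^2, I[1,5], I[2,3], I[2,4], I[6,6].
HN type (ℓ=5): μ^(1)=45; μ^(2)=19; μ^(3)=-20; μ^(4)=-53/2; μ^(5)=-33

((0, 0, 2, 1, 0, 0); (0, 0, 1, 1, 1, 0); (2, 0, 0, 0, 0, 0); (1, 1, 0, 0, 0, 0); (0, 2, 0, 0, 0, 1))


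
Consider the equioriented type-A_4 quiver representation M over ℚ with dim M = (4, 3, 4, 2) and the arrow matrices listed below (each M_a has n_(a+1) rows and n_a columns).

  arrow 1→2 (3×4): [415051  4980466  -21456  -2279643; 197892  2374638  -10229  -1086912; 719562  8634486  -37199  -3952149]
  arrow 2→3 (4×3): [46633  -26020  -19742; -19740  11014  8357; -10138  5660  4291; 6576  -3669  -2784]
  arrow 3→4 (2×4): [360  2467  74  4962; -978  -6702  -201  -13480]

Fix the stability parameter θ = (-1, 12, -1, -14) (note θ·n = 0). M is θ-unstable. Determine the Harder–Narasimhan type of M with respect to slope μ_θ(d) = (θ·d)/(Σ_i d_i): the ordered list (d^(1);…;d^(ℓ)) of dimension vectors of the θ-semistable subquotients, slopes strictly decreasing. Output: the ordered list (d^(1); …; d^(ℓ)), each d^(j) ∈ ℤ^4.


Barcode: M ≅ I[1,1], I[1,3]^2, I[1,4], I[3,4]. HN layers by μ_θ (3 steps, strictly decreasing):
  μ^(1)=11/2; μ^(2)=-1; μ^(3)=-15/2

((0, 2, 2, 0); (4, 1, 1, 1); (0, 0, 1, 1))


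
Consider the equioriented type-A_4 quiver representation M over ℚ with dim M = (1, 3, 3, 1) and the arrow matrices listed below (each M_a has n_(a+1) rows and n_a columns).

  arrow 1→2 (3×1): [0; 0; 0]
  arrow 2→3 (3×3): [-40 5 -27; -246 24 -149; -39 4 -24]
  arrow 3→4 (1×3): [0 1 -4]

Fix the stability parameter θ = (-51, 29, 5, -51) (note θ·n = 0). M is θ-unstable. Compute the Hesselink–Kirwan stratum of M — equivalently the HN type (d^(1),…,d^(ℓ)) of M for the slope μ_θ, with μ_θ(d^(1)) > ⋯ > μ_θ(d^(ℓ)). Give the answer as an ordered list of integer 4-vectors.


Interval decomposition of M: I[1,1], I[2,3]^2, I[2,4].
HN type (ℓ=3): μ^(1)=17; μ^(2)=-17/3; μ^(3)=-51

((0, 2, 2, 0); (0, 1, 1, 1); (1, 0, 0, 0))


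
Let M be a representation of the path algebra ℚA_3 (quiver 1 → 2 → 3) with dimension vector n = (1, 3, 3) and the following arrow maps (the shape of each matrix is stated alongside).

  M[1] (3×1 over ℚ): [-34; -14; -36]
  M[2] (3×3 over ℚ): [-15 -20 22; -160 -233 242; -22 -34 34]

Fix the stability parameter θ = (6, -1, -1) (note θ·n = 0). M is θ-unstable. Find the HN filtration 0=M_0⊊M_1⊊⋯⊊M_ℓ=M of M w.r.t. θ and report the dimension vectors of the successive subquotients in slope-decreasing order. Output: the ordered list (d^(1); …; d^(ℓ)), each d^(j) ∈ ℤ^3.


Via rank(M_{q-1}∘⋯∘M_p): M ≅ I[1,3], I[2,3]^2.
μ_θ-semistable layers: μ^(1)=4/3; μ^(2)=-1

((1, 1, 1); (0, 2, 2))


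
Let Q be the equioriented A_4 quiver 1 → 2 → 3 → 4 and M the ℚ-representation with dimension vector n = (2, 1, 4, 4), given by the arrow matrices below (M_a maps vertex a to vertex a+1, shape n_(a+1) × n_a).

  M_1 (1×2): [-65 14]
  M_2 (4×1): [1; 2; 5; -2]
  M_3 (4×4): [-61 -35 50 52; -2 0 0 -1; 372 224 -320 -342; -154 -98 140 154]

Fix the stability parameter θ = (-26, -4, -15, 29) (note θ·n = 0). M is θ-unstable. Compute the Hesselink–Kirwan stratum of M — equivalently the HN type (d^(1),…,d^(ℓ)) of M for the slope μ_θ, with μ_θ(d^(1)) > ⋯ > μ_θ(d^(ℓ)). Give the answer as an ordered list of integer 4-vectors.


Barcode: M ≅ I[1,1], I[1,4], I[3,3]^2, I[3,4], I[4,4]^2. HN layers by μ_θ (4 steps, strictly decreasing):
  μ^(1)=29; μ^(2)=-19/2; μ^(3)=-15; μ^(4)=-26

((0, 0, 0, 4); (0, 1, 1, 0); (0, 0, 3, 0); (2, 0, 0, 0))


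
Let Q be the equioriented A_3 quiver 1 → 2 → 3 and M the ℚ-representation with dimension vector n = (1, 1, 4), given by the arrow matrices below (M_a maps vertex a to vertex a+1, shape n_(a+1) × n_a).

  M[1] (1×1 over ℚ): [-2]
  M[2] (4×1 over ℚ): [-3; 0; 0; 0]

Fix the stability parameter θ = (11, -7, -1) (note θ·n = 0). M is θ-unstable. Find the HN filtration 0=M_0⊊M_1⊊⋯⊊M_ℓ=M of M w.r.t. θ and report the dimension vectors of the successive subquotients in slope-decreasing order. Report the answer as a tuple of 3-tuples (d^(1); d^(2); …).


Via rank(M_{q-1}∘⋯∘M_p): M ≅ I[1,3], I[3,3]^3.
μ_θ-semistable layers: μ^(1)=1; μ^(2)=-1

((1, 1, 1); (0, 0, 3))


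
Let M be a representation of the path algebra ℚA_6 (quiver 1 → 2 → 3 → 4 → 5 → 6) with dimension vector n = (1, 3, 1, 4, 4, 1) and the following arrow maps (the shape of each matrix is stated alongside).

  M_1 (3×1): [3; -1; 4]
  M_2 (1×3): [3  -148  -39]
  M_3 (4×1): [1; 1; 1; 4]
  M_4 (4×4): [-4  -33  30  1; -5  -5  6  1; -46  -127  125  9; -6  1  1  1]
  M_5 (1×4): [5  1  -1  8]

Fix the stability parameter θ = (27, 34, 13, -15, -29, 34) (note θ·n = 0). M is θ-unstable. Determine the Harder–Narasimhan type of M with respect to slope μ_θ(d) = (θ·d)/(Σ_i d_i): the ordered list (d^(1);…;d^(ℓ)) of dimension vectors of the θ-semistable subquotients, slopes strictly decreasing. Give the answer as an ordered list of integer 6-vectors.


Interval decomposition of M: I[1,6], I[2,2]^2, I[4,4], I[4,5]^2, I[5,5].
HN type (ℓ=5): μ^(1)=34; μ^(2)=6; μ^(3)=-15; μ^(4)=-22; μ^(5)=-29

((0, 2, 0, 0, 0, 1); (1, 1, 1, 1, 1, 0); (0, 0, 0, 1, 0, 0); (0, 0, 0, 2, 2, 0); (0, 0, 0, 0, 1, 0))


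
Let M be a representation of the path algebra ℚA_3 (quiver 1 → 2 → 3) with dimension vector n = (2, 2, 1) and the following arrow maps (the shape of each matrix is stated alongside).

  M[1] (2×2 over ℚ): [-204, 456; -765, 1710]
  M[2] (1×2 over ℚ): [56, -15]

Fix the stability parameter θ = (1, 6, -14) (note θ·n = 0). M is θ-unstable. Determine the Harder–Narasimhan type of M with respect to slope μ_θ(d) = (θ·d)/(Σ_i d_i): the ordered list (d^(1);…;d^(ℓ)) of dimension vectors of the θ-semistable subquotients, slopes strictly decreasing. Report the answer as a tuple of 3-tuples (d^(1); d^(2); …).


Interval decomposition of M: I[1,1], I[1,3], I[2,2].
HN type (ℓ=3): μ^(1)=6; μ^(2)=1; μ^(3)=-7/3

((0, 1, 0); (1, 0, 0); (1, 1, 1))


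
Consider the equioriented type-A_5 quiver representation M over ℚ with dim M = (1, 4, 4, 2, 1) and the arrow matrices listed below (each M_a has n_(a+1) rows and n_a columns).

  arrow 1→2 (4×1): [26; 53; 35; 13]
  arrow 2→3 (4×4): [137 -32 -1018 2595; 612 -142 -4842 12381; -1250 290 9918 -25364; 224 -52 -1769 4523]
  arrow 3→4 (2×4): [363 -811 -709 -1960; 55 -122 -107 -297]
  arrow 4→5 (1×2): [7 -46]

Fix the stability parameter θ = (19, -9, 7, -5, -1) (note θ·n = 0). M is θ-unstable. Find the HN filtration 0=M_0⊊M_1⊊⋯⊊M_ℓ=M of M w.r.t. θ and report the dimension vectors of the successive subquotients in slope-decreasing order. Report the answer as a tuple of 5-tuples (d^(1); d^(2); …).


Via rank(M_{q-1}∘⋯∘M_p): M ≅ I[1,5], I[2,3]^2, I[2,4].
μ_θ-semistable layers: μ^(1)=7; μ^(2)=11/5; μ^(3)=1; μ^(4)=-9

((0, 0, 2, 0, 0); (1, 1, 1, 1, 1); (0, 0, 1, 1, 0); (0, 3, 0, 0, 0))


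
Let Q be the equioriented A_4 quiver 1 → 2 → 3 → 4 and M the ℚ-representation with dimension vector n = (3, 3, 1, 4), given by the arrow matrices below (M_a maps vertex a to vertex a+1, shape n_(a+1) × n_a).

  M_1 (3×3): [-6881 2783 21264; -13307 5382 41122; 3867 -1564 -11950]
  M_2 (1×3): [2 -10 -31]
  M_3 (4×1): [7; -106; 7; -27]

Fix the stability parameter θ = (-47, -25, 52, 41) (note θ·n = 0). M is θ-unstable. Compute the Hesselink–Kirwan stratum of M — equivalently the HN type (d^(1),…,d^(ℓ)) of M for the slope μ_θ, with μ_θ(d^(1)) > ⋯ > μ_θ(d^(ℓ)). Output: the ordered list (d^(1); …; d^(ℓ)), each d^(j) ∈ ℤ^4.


Interval decomposition of M: I[1,1], I[1,2], I[1,4], I[2,2], I[4,4]^3.
HN type (ℓ=4): μ^(1)=93/2; μ^(2)=41; μ^(3)=-25; μ^(4)=-47

((0, 0, 1, 1); (0, 0, 0, 3); (0, 3, 0, 0); (3, 0, 0, 0))


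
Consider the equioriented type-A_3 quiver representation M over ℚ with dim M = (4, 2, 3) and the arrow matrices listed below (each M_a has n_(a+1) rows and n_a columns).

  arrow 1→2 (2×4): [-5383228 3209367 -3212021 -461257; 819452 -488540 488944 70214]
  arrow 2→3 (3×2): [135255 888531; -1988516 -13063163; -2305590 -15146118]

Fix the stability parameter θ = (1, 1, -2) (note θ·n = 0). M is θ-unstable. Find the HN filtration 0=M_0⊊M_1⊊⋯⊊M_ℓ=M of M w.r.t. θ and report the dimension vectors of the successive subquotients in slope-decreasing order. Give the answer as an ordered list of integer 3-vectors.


Barcode: M ≅ I[1,1]^2, I[1,3]^2, I[3,3]. HN layers by μ_θ (3 steps, strictly decreasing):
  μ^(1)=1; μ^(2)=0; μ^(3)=-2

((2, 0, 0); (2, 2, 2); (0, 0, 1))


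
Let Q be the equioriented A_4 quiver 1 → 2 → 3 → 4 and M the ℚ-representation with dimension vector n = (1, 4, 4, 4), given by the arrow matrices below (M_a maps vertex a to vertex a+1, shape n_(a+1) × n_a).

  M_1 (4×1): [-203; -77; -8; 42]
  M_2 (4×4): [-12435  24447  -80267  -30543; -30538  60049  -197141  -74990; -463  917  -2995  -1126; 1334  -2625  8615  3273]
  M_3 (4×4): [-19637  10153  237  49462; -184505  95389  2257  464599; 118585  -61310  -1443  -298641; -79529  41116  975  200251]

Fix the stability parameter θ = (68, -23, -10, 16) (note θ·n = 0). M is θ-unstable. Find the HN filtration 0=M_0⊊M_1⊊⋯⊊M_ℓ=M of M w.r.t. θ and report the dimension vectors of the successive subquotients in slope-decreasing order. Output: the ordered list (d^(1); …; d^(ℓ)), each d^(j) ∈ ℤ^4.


Via rank(M_{q-1}∘⋯∘M_p): M ≅ I[1,4], I[2,2], I[2,3], I[2,4], I[3,4], I[4,4].
μ_θ-semistable layers: μ^(1)=16; μ^(2)=35/3; μ^(3)=-10; μ^(4)=-23

((0, 0, 0, 4); (1, 1, 1, 0); (0, 0, 3, 0); (0, 3, 0, 0))


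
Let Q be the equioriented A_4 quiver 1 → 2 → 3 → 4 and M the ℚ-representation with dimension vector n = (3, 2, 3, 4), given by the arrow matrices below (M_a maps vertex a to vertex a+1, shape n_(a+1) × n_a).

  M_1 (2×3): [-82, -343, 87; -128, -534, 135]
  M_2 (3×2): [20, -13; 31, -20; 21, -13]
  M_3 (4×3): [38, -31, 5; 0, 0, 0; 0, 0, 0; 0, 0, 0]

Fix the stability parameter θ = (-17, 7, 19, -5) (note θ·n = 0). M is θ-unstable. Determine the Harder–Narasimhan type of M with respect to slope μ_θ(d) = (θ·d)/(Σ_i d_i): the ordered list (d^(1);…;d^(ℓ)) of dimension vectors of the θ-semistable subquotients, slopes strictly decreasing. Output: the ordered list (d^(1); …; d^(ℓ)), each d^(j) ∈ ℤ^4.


Barcode: M ≅ I[1,1], I[1,3], I[1,4], I[3,3], I[4,4]^3. HN layers by μ_θ (4 steps, strictly decreasing):
  μ^(1)=19; μ^(2)=7; μ^(3)=-5; μ^(4)=-17

((0, 0, 2, 0); (0, 2, 1, 1); (0, 0, 0, 3); (3, 0, 0, 0))


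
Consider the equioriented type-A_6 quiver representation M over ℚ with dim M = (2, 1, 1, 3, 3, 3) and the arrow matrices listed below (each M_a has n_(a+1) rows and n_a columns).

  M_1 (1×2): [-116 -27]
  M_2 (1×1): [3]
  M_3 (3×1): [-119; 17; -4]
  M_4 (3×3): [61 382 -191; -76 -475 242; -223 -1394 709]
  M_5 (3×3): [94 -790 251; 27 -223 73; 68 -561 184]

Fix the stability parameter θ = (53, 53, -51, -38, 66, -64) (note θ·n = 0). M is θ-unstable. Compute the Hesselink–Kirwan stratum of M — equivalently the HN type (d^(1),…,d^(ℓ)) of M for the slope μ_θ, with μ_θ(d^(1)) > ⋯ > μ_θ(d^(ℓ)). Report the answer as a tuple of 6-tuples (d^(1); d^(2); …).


Interval decomposition of M: I[1,1], I[1,6], I[4,4], I[4,6], I[5,6].
HN type (ℓ=4): μ^(1)=53; μ^(2)=19/6; μ^(3)=1; μ^(4)=-38

((1, 0, 0, 0, 0, 0); (1, 1, 1, 1, 1, 1); (0, 0, 0, 0, 2, 2); (0, 0, 0, 2, 0, 0))


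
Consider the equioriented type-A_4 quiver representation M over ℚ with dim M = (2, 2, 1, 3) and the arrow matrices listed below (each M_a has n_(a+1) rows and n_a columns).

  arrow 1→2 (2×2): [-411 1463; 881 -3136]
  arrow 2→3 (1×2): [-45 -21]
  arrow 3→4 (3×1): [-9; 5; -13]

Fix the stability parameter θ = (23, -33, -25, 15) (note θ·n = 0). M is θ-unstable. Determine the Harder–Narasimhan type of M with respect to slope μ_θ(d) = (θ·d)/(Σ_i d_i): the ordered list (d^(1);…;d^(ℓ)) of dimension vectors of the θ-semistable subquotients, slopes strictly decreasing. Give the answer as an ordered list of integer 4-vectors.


Interval decomposition of M: I[1,2], I[1,4], I[4,4]^2.
HN type (ℓ=3): μ^(1)=15; μ^(2)=-5; μ^(3)=-35/3

((0, 0, 0, 3); (1, 1, 0, 0); (1, 1, 1, 0))


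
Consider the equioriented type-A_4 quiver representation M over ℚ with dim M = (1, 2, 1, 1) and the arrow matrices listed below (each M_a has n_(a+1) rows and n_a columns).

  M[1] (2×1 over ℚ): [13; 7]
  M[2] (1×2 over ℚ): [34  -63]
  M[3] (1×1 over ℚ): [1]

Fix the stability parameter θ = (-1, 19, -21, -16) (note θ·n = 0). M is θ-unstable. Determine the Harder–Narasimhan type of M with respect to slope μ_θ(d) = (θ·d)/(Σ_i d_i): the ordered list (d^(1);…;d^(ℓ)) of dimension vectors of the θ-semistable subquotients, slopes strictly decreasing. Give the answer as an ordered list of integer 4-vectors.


Barcode: M ≅ I[1,4], I[2,2]. HN layers by μ_θ (2 steps, strictly decreasing):
  μ^(1)=19; μ^(2)=-19/4

((0, 1, 0, 0); (1, 1, 1, 1))


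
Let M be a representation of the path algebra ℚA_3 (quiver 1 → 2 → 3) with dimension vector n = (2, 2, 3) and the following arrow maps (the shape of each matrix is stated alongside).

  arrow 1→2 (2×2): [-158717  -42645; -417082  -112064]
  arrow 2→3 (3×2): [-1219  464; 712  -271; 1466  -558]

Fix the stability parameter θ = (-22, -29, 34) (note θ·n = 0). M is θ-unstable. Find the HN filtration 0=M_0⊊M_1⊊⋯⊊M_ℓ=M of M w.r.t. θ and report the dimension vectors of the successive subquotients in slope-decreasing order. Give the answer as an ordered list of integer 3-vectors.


Barcode: M ≅ I[1,3]^2, I[3,3]. HN layers by μ_θ (2 steps, strictly decreasing):
  μ^(1)=34; μ^(2)=-51/2

((0, 0, 3); (2, 2, 0))


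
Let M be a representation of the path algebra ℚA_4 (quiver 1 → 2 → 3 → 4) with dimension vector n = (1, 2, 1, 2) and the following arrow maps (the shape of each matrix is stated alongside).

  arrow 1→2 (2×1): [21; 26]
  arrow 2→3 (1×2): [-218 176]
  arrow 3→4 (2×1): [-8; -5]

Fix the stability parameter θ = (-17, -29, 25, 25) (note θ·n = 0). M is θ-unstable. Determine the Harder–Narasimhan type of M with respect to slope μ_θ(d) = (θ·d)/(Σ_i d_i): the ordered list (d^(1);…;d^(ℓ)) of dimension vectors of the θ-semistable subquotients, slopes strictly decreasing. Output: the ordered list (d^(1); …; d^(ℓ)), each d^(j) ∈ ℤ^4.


Barcode: M ≅ I[1,4], I[2,2], I[4,4]. HN layers by μ_θ (3 steps, strictly decreasing):
  μ^(1)=25; μ^(2)=-23; μ^(3)=-29

((0, 0, 1, 2); (1, 1, 0, 0); (0, 1, 0, 0))


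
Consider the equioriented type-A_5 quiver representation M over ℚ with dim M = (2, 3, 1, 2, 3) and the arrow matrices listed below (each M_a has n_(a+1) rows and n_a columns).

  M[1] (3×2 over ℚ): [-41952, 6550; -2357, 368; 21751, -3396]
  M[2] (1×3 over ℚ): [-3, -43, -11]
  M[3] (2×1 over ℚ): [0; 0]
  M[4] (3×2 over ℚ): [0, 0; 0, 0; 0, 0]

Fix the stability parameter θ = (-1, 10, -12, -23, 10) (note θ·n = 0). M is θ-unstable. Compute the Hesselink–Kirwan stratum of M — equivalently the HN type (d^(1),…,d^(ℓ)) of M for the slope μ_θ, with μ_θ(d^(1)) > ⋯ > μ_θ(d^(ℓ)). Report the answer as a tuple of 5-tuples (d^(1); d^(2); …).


Via rank(M_{q-1}∘⋯∘M_p): M ≅ I[1,2], I[1,3], I[2,2], I[4,4]^2, I[5,5]^3.
μ_θ-semistable layers: μ^(1)=10; μ^(2)=-1; μ^(3)=-23

((0, 2, 0, 0, 3); (2, 1, 1, 0, 0); (0, 0, 0, 2, 0))


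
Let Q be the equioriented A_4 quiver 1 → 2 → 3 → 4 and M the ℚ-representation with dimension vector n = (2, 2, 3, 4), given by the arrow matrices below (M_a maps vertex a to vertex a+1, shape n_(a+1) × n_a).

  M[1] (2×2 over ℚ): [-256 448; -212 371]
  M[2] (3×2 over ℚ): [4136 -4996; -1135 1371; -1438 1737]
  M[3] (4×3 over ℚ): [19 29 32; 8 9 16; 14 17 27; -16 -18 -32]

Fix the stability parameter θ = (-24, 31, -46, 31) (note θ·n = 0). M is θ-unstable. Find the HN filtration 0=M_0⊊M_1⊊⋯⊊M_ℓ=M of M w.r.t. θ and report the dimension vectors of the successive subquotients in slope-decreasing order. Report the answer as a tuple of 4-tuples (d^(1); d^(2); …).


Via rank(M_{q-1}∘⋯∘M_p): M ≅ I[1,1], I[1,4], I[2,4], I[3,4], I[4,4].
μ_θ-semistable layers: μ^(1)=31; μ^(2)=-15/2; μ^(3)=-24; μ^(4)=-46

((0, 0, 0, 4); (0, 2, 2, 0); (2, 0, 0, 0); (0, 0, 1, 0))
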